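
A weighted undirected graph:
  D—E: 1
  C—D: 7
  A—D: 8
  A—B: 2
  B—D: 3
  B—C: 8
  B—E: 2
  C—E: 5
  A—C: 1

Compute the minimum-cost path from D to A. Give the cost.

5

A few of the D→A routes:
D - E - B - A: 1 + 2 + 2 = 5
D - A: 8
D - B - A: 3 + 2 = 5
D - C - A: 7 + 1 = 8
D - B - E - C - A: 3 + 2 + 5 + 1 = 11
D - E - C - A: 1 + 5 + 1 = 7
The minimum is 5.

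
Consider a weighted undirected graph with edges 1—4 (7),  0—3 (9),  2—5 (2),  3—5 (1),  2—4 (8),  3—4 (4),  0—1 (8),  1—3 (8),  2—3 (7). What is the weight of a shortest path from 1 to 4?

7

Comparing a few candidate routes:
1 → 3 → 5 → 2 → 4: 8 + 1 + 2 + 8 = 19
1 → 4: 7
1 → 3 → 4: 8 + 4 = 12
1 → 0 → 3 → 4: 8 + 9 + 4 = 21
The minimum is 7.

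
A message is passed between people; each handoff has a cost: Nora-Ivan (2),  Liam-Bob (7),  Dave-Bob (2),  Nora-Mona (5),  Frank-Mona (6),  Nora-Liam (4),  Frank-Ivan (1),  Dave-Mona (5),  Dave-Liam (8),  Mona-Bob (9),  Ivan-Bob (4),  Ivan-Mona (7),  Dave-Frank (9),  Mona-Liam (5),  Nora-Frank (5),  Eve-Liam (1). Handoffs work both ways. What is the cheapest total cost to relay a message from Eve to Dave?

9

Comparing a few candidate routes:
Eve → Liam → Dave: 1 + 8 = 9
Eve → Liam → Nora → Mona → Dave: 1 + 4 + 5 + 5 = 15
Eve → Liam → Mona → Dave: 1 + 5 + 5 = 11
Eve → Liam → Nora → Ivan → Bob → Dave: 1 + 4 + 2 + 4 + 2 = 13
Eve → Liam → Bob → Dave: 1 + 7 + 2 = 10
The minimum is 9.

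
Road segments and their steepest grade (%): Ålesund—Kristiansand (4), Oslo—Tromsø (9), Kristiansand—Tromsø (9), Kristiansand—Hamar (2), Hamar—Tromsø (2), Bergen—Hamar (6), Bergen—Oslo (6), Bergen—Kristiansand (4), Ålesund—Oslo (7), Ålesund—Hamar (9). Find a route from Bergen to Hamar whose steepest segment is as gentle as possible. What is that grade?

4

A few of the Bergen→Hamar routes:
Bergen -> Kristiansand -> Hamar: max(4, 2) = 4
Bergen -> Hamar: max(6) = 6
Bergen -> Oslo -> Ålesund -> Kristiansand -> Hamar: max(6, 7, 4, 2) = 7
The minimum achievable maximum is 4%.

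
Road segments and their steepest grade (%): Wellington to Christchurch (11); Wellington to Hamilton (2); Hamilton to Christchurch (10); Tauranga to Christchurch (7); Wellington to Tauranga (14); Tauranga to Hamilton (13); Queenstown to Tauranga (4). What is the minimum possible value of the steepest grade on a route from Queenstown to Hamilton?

10

A few of the Queenstown→Hamilton routes:
Queenstown-Tauranga-Christchurch-Hamilton: max(4, 7, 10) = 10
Queenstown-Tauranga-Christchurch-Wellington-Hamilton: max(4, 7, 11, 2) = 11
Queenstown-Tauranga-Hamilton: max(4, 13) = 13
Best route has worst link 10%.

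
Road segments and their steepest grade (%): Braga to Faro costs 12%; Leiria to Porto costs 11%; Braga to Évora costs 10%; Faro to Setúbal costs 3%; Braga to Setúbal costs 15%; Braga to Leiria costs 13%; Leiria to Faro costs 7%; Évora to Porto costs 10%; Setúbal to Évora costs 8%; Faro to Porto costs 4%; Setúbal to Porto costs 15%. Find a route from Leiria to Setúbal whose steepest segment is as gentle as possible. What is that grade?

7

A few of the Leiria→Setúbal routes:
Leiria - Faro - Setúbal: max(7, 3) = 7
Leiria - Porto - Faro - Setúbal: max(11, 4, 3) = 11
Leiria - Porto - Évora - Braga - Faro - Setúbal: max(11, 10, 10, 12, 3) = 12
Leiria - Porto - Évora - Setúbal: max(11, 10, 8) = 11
Leiria - Faro - Porto - Évora - Setúbal: max(7, 4, 10, 8) = 10
Leiria - Porto - Faro - Braga - Évora - Setúbal: max(11, 4, 12, 10, 8) = 12
Best route has worst link 7%.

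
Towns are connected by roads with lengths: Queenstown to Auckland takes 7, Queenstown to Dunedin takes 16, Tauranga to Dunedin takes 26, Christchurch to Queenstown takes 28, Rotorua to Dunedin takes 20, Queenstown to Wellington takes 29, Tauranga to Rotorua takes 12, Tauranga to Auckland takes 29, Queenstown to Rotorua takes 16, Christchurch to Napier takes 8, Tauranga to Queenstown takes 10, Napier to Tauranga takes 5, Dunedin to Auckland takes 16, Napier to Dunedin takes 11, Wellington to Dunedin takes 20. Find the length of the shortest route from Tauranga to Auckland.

Checking several routes:
Tauranga→Auckland: 29
Tauranga→Queenstown→Auckland: 10 + 7 = 17
Tauranga→Napier→Dunedin→Queenstown→Auckland: 5 + 11 + 16 + 7 = 39
Tauranga→Napier→Dunedin→Auckland: 5 + 11 + 16 = 32
Tauranga→Rotorua→Queenstown→Auckland: 12 + 16 + 7 = 35
The minimum is 17.

17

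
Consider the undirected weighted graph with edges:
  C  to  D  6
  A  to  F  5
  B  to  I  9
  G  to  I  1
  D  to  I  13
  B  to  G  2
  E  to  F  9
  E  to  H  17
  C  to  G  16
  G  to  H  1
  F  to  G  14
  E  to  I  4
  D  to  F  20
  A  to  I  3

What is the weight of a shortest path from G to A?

4

A few of the G→A routes:
G -> I -> E -> F -> A: 1 + 4 + 9 + 5 = 19
G -> B -> I -> E -> F -> A: 2 + 9 + 4 + 9 + 5 = 29
G -> B -> I -> A: 2 + 9 + 3 = 14
G -> I -> A: 1 + 3 = 4
G -> H -> E -> I -> A: 1 + 17 + 4 + 3 = 25
G -> F -> A: 14 + 5 = 19
Best route has total 4.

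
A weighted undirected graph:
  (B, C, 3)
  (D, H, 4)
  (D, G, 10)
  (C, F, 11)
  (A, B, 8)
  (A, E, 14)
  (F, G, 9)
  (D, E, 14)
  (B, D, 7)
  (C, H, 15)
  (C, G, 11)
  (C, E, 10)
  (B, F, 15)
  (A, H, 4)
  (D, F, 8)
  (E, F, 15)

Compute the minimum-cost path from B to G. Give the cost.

Comparing a few candidate routes:
B - F - G: 15 + 9 = 24
B - C - G: 3 + 11 = 14
B - C - F - G: 3 + 11 + 9 = 23
B - D - G: 7 + 10 = 17
Best route has total 14.

14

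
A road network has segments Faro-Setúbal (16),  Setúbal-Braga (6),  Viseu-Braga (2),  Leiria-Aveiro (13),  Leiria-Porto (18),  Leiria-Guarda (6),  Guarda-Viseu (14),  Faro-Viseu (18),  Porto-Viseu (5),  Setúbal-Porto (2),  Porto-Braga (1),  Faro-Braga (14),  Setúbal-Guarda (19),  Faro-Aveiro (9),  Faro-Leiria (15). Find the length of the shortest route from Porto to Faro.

Checking several routes:
Porto - Setúbal - Faro: 2 + 16 = 18
Porto - Viseu - Braga - Faro: 5 + 2 + 14 = 21
Porto - Braga - Faro: 1 + 14 = 15
The minimum is 15 km.

15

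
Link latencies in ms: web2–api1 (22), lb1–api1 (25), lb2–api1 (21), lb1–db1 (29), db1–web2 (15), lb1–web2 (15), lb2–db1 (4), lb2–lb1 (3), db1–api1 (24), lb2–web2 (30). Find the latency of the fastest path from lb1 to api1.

24

Comparing a few candidate routes:
lb1-web2-api1: 15 + 22 = 37
lb1-api1: 25
lb1-lb2-db1-api1: 3 + 4 + 24 = 31
lb1-lb2-api1: 3 + 21 = 24
The minimum is 24 ms.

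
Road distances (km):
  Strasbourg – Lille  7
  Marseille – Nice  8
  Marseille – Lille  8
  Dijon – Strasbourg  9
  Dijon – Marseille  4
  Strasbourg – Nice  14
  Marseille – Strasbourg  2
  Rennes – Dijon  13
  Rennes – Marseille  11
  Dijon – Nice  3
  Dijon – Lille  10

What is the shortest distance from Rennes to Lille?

19

A few of the Rennes→Lille routes:
Rennes→Marseille→Strasbourg→Lille: 11 + 2 + 7 = 20
Rennes→Dijon→Lille: 13 + 10 = 23
Rennes→Marseille→Lille: 11 + 8 = 19
The minimum is 19 km.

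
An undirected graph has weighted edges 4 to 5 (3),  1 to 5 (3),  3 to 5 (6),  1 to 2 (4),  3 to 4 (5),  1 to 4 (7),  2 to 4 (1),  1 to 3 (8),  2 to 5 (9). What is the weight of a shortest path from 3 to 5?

6

A few of the 3→5 routes:
3→5: 6
3→4→1→5: 5 + 7 + 3 = 15
3→4→2→1→5: 5 + 1 + 4 + 3 = 13
3→1→5: 8 + 3 = 11
3→4→5: 5 + 3 = 8
Best route has total 6.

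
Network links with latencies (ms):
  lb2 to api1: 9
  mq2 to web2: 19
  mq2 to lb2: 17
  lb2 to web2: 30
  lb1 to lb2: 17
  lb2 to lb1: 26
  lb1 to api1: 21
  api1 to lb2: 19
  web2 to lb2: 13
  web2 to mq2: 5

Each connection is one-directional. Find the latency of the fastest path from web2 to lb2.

Candidate routes:
web2 - mq2 - lb2: 5 + 17 = 22
web2 - lb2: 13
Shortest: 13 ms.

13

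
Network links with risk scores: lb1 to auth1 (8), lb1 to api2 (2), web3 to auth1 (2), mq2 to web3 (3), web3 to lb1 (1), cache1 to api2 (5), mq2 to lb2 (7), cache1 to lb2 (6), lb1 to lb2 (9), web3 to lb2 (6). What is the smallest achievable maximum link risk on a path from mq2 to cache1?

5

A few of the mq2→cache1 routes:
mq2→web3→lb1→api2→cache1: max(3, 1, 2, 5) = 5
mq2→web3→lb2→cache1: max(3, 6, 6) = 6
mq2→lb2→web3→lb1→api2→cache1: max(7, 6, 1, 2, 5) = 7
mq2→lb2→cache1: max(7, 6) = 7
mq2→web3→auth1→lb1→api2→cache1: max(3, 2, 8, 2, 5) = 8
The minimum achievable maximum is 5.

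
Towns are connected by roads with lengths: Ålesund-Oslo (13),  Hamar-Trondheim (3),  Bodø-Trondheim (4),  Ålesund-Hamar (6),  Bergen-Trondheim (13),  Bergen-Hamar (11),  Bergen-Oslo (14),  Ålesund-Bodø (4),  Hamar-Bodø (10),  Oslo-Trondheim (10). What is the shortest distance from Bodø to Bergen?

17

A few of the Bodø→Bergen routes:
Bodø-Trondheim-Bergen: 4 + 13 = 17
Bodø-Trondheim-Hamar-Bergen: 4 + 3 + 11 = 18
Bodø-Ålesund-Hamar-Bergen: 4 + 6 + 11 = 21
Bodø-Hamar-Bergen: 10 + 11 = 21
Shortest: 17.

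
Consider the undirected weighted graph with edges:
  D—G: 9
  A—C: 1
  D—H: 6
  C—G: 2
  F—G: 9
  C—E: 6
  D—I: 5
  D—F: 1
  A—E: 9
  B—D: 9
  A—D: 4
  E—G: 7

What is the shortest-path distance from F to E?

12

Checking several routes:
F -> D -> A -> C -> E: 1 + 4 + 1 + 6 = 12
F -> D -> A -> C -> G -> E: 1 + 4 + 1 + 2 + 7 = 15
F -> G -> E: 9 + 7 = 16
F -> D -> A -> E: 1 + 4 + 9 = 14
Best route has total 12.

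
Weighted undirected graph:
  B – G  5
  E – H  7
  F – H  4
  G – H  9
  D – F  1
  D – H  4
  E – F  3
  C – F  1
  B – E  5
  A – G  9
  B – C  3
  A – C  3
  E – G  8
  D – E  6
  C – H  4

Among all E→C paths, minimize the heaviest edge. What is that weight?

Checking several routes:
E→F→H→C: max(3, 4, 4) = 4
E→F→C: max(3, 1) = 3
E→F→D→H→C: max(3, 1, 4, 4) = 4
Best route has worst link 3.

3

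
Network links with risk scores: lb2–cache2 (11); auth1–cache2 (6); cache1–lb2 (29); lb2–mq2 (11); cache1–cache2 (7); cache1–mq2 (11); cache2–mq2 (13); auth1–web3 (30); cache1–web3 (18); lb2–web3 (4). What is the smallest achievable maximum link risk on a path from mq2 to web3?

Some routes from mq2 to web3:
mq2 - cache1 - cache2 - lb2 - web3: max(11, 7, 11, 4) = 11
mq2 - cache2 - lb2 - web3: max(13, 11, 4) = 13
mq2 - lb2 - web3: max(11, 4) = 11
Best route has worst link 11.

11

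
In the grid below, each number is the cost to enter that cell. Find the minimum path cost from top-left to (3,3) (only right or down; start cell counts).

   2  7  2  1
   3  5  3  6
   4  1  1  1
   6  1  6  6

18

Take (0,0) → (1,0) → (2,0) → (2,1) → (2,2) → (2,3) → (3,3) for a total of 2 + 3 + 4 + 1 + 1 + 1 + 6 = 18.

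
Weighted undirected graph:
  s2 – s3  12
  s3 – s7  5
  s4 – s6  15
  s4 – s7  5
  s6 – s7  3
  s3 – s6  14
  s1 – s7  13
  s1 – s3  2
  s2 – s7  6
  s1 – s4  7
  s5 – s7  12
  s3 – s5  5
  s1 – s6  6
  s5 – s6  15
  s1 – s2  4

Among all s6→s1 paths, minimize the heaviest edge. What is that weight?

5

Comparing a few candidate routes:
s6-s7-s2-s1: max(3, 6, 4) = 6
s6-s7-s3-s1: max(3, 5, 2) = 5
s6-s1: max(6) = 6
Smallest bottleneck: 5.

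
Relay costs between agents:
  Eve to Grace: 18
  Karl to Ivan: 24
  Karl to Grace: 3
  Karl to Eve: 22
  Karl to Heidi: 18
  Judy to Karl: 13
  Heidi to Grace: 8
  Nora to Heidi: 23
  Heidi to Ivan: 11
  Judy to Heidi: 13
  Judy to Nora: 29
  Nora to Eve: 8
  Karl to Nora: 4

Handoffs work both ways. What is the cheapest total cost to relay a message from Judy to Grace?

Checking several routes:
Judy → Karl → Grace: 13 + 3 = 16
Judy → Karl → Heidi → Grace: 13 + 18 + 8 = 39
Judy → Nora → Karl → Grace: 29 + 4 + 3 = 36
Judy → Heidi → Grace: 13 + 8 = 21
Judy → Heidi → Karl → Grace: 13 + 18 + 3 = 34
Best route has total 16.

16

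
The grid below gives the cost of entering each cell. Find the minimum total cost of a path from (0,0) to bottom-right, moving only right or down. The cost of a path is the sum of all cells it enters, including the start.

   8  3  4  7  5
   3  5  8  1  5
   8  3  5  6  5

One optimal route is [0,0] -> [0,1] -> [0,2] -> [0,3] -> [1,3] -> [1,4] -> [2,4].
Its cost is 8 + 3 + 4 + 7 + 1 + 5 + 5 = 33.

33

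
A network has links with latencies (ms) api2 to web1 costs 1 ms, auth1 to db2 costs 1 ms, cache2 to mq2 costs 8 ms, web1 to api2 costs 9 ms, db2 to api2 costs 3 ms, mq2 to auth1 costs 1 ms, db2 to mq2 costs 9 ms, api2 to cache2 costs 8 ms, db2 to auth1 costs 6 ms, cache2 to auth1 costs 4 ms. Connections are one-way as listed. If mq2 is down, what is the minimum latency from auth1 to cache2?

Paths from auth1 to cache2 avoiding mq2:
auth1→db2→api2→cache2: 1 + 3 + 8 = 12
Shortest: 12 ms.

12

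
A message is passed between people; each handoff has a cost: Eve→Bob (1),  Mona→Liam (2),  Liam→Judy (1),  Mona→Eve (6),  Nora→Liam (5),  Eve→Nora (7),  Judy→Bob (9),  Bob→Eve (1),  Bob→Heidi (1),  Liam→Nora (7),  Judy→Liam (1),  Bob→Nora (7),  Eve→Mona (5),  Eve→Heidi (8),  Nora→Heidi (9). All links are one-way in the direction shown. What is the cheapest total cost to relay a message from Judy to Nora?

A few of the Judy→Nora routes:
Judy - Bob - Nora: 9 + 7 = 16
Judy - Bob - Eve - Nora: 9 + 1 + 7 = 17
Judy - Liam - Nora: 1 + 7 = 8
Best route has total 8.

8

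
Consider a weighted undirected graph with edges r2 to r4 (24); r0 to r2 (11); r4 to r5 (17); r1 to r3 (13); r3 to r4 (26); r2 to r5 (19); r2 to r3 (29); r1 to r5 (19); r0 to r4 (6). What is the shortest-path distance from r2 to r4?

Some routes from r2 to r4:
r2 - r3 - r4: 29 + 26 = 55
r2 - r4: 24
r2 - r5 - r4: 19 + 17 = 36
r2 - r0 - r4: 11 + 6 = 17
The minimum is 17.

17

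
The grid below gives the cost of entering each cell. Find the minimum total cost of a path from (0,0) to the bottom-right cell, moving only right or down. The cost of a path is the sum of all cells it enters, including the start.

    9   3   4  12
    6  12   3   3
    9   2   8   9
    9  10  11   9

Path (0,0) (0,1) (0,2) (1,2) (1,3) (2,3) (3,3): 9 + 3 + 4 + 3 + 3 + 9 + 9 = 40.
(Top row then right column would cost 49.)

40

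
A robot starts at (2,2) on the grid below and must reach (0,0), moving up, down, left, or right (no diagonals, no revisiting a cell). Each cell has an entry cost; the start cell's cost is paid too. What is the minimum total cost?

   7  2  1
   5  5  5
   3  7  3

18

Path (2,2)→(1,2)→(0,2)→(0,1)→(0,0): 3 + 5 + 1 + 2 + 7 = 18.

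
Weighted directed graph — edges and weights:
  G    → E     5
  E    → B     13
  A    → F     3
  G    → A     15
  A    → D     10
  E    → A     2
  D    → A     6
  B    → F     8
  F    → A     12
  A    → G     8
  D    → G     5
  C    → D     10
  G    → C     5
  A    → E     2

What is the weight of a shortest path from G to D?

15

Candidate routes:
G -> E -> B -> F -> A -> D: 5 + 13 + 8 + 12 + 10 = 48
G -> C -> D: 5 + 10 = 15
G -> E -> A -> D: 5 + 2 + 10 = 17
G -> A -> D: 15 + 10 = 25
Shortest: 15.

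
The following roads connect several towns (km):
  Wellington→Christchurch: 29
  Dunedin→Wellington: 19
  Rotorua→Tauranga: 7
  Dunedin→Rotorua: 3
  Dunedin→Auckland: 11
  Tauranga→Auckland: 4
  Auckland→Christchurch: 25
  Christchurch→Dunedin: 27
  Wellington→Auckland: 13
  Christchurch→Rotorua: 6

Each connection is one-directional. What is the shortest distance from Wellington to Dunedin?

56

Routes from Wellington to Dunedin:
Wellington→Auckland→Christchurch→Dunedin: 13 + 25 + 27 = 65
Wellington→Christchurch→Dunedin: 29 + 27 = 56
Shortest: 56 km.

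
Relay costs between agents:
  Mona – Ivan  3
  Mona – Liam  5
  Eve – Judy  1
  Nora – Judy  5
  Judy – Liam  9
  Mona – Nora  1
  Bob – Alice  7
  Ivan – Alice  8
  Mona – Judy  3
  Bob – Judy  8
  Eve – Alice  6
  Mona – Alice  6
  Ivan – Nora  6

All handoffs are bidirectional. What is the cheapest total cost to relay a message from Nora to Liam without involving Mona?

Candidate routes:
Nora - Judy - Liam: 5 + 9 = 14
Nora - Ivan - Alice - Eve - Judy - Liam: 6 + 8 + 6 + 1 + 9 = 30
Nora - Ivan - Alice - Bob - Judy - Liam: 6 + 8 + 7 + 8 + 9 = 38
Best route has total 14.

14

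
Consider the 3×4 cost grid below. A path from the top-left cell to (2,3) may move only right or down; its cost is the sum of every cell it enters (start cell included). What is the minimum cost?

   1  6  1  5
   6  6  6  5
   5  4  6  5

Take (0,0) → (0,1) → (0,2) → (0,3) → (1,3) → (2,3) for a total of 1 + 6 + 1 + 5 + 5 + 5 = 23.

23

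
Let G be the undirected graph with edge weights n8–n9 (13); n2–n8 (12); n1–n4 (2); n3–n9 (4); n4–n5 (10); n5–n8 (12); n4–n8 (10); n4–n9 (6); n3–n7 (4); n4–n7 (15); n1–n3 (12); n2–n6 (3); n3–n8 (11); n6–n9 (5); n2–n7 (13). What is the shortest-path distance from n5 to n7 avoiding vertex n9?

25

Comparing a few candidate routes:
n5 → n4 → n7: 10 + 15 = 25
n5 → n4 → n1 → n3 → n7: 10 + 2 + 12 + 4 = 28
n5 → n4 → n8 → n3 → n7: 10 + 10 + 11 + 4 = 35
n5 → n8 → n3 → n7: 12 + 11 + 4 = 27
Best route has total 25.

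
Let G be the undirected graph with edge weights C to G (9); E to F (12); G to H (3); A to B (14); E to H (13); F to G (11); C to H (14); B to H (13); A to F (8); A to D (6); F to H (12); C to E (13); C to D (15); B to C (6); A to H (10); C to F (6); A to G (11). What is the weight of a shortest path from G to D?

A few of the G→D routes:
G -> A -> D: 11 + 6 = 17
G -> H -> A -> D: 3 + 10 + 6 = 19
G -> C -> D: 9 + 15 = 24
Best route has total 17.

17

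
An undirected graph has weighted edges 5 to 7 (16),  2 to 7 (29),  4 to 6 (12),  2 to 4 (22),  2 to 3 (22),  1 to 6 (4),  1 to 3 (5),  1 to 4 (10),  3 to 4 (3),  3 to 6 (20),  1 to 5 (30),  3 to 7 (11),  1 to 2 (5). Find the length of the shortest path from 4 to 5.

30

A few of the 4→5 routes:
4 -> 3 -> 7 -> 5: 3 + 11 + 16 = 30
4 -> 3 -> 1 -> 5: 3 + 5 + 30 = 38
4 -> 1 -> 5: 10 + 30 = 40
4 -> 1 -> 3 -> 7 -> 5: 10 + 5 + 11 + 16 = 42
Shortest: 30.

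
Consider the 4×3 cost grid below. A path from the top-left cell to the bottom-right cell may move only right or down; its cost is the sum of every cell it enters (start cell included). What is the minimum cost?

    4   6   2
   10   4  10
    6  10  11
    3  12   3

36

Cheapest: [0,0] → [0,1] → [0,2] → [1,2] → [2,2] → [3,2]
  4 + 6 + 2 + 10 + 11 + 3 = 36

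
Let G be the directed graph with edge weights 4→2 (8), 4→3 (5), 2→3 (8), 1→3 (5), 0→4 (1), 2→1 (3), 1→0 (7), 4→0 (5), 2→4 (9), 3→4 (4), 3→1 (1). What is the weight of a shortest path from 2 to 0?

Paths from 2 to 0:
2 - 4 - 3 - 1 - 0: 9 + 5 + 1 + 7 = 22
2 - 1 - 0: 3 + 7 = 10
2 - 3 - 1 - 0: 8 + 1 + 7 = 16
2 - 4 - 0: 9 + 5 = 14
2 - 3 - 4 - 0: 8 + 4 + 5 = 17
2 - 1 - 3 - 4 - 0: 3 + 5 + 4 + 5 = 17
The minimum is 10.

10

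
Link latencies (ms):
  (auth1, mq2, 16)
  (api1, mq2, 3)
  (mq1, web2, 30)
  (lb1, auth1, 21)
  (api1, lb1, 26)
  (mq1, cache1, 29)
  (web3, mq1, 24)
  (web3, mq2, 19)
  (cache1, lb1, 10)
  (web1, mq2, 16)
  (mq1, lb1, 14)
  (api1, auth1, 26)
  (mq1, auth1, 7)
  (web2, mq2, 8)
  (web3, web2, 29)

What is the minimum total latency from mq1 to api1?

26

Some routes from mq1 to api1:
mq1 -> auth1 -> api1: 7 + 26 = 33
mq1 -> auth1 -> mq2 -> api1: 7 + 16 + 3 = 26
mq1 -> lb1 -> api1: 14 + 26 = 40
Shortest: 26 ms.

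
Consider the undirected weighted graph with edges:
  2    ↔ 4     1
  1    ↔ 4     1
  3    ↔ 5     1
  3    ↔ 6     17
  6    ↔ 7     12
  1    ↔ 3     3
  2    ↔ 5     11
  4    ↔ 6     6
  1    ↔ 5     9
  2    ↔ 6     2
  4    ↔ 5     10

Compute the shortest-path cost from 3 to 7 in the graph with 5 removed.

19

Paths from 3 to 7 avoiding 5:
3→1→4→2→6→7: 3 + 1 + 1 + 2 + 12 = 19
3→1→4→6→7: 3 + 1 + 6 + 12 = 22
3→6→7: 17 + 12 = 29
The minimum is 19.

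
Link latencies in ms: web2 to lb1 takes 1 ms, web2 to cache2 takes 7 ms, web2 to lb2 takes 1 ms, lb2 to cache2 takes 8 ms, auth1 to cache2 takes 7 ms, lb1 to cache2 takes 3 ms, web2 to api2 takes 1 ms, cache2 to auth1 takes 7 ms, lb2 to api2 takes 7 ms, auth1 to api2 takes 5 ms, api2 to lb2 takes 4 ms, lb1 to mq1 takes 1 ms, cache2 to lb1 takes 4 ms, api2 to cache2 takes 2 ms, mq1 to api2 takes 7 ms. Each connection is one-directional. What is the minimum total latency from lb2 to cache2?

8

Paths from lb2 to cache2:
lb2→api2→cache2: 7 + 2 = 9
lb2→cache2: 8
Shortest: 8 ms.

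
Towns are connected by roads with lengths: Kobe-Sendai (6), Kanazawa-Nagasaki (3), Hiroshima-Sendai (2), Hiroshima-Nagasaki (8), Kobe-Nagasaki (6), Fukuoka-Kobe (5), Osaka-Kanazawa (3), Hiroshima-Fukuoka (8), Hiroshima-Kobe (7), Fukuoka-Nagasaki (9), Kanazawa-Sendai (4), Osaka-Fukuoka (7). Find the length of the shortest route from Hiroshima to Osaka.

A few of the Hiroshima→Osaka routes:
Hiroshima -> Nagasaki -> Kanazawa -> Osaka: 8 + 3 + 3 = 14
Hiroshima -> Fukuoka -> Osaka: 8 + 7 = 15
Hiroshima -> Sendai -> Kanazawa -> Osaka: 2 + 4 + 3 = 9
Hiroshima -> Kobe -> Fukuoka -> Osaka: 7 + 5 + 7 = 19
Hiroshima -> Kobe -> Nagasaki -> Kanazawa -> Osaka: 7 + 6 + 3 + 3 = 19
The minimum is 9.

9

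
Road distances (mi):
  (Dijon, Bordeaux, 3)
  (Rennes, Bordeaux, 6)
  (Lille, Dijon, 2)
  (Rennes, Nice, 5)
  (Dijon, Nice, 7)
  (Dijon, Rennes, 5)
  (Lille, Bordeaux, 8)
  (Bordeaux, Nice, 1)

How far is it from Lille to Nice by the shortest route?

Checking several routes:
Lille→Dijon→Rennes→Bordeaux→Nice: 2 + 5 + 6 + 1 = 14
Lille→Dijon→Bordeaux→Nice: 2 + 3 + 1 = 6
Lille→Dijon→Rennes→Nice: 2 + 5 + 5 = 12
Lille→Bordeaux→Nice: 8 + 1 = 9
Lille→Dijon→Nice: 2 + 7 = 9
Best route has total 6 mi.

6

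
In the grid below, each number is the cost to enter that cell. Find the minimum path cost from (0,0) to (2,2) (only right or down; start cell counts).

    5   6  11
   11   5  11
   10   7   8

31

Best path: r0c0→r0c1→r1c1→r2c1→r2c2
Cost: 5 + 6 + 5 + 7 + 8 = 31
(Top row then right column would cost 41.)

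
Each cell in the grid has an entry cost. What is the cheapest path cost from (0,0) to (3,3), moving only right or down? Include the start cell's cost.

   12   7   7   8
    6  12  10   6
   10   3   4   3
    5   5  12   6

Take (0,0) -> (1,0) -> (2,0) -> (2,1) -> (2,2) -> (2,3) -> (3,3) for a total of 12 + 6 + 10 + 3 + 4 + 3 + 6 = 44.

44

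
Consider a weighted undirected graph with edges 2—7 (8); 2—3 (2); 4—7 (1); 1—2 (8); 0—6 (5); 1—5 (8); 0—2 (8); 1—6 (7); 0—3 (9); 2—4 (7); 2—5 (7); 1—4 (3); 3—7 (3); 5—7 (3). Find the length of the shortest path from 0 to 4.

13

Comparing a few candidate routes:
0→3→7→4: 9 + 3 + 1 = 13
0→2→3→7→4: 8 + 2 + 3 + 1 = 14
0→2→4: 8 + 7 = 15
0→6→1→4: 5 + 7 + 3 = 15
Best route has total 13.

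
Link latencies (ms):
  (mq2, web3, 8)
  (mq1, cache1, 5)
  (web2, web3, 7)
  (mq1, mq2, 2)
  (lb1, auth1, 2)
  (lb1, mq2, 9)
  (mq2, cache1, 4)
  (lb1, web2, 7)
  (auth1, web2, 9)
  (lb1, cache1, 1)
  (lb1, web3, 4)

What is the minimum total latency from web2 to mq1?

13

A few of the web2→mq1 routes:
web2-web3-lb1-cache1-mq1: 7 + 4 + 1 + 5 = 17
web2-web3-mq2-mq1: 7 + 8 + 2 = 17
web2-lb1-cache1-mq2-mq1: 7 + 1 + 4 + 2 = 14
web2-lb1-cache1-mq1: 7 + 1 + 5 = 13
The minimum is 13 ms.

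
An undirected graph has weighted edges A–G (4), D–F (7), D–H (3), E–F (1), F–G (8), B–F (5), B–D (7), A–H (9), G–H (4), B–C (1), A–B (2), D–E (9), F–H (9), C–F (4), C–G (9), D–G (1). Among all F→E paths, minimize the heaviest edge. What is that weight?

Checking several routes:
F -> E: max(1) = 1
F -> G -> C -> B -> A -> H -> D -> E: max(8, 9, 1, 2, 9, 3, 9) = 9
F -> G -> C -> B -> D -> E: max(8, 9, 1, 7, 9) = 9
Smallest bottleneck: 1.

1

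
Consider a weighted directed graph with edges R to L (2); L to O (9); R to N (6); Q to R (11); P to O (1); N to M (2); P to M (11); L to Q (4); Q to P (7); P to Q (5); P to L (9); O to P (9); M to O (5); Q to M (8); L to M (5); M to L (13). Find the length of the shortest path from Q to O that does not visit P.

13

A few of the Q→O routes:
Q-R-L-M-O: 11 + 2 + 5 + 5 = 23
Q-M-L-O: 8 + 13 + 9 = 30
Q-R-L-O: 11 + 2 + 9 = 22
Q-M-O: 8 + 5 = 13
Q-R-N-M-O: 11 + 6 + 2 + 5 = 24
Shortest: 13.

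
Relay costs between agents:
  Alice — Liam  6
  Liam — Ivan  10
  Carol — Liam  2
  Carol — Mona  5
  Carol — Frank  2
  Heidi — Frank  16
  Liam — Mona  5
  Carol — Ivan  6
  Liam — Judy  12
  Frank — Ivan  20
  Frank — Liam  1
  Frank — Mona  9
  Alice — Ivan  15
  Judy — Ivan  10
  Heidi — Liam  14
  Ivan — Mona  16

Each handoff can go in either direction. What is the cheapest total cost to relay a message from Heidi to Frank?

15

Comparing a few candidate routes:
Heidi - Liam - Mona - Frank: 14 + 5 + 9 = 28
Heidi - Liam - Carol - Mona - Frank: 14 + 2 + 5 + 9 = 30
Heidi - Liam - Carol - Frank: 14 + 2 + 2 = 18
Heidi - Liam - Mona - Carol - Frank: 14 + 5 + 5 + 2 = 26
Heidi - Liam - Frank: 14 + 1 = 15
Heidi - Frank: 16
The minimum is 15.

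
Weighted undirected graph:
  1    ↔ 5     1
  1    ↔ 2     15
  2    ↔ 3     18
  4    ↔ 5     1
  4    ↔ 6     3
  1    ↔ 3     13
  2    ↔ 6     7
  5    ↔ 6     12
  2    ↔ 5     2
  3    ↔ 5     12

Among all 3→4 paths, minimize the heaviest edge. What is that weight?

12

Some routes from 3 to 4:
3 - 1 - 5 - 6 - 4: max(13, 1, 12, 3) = 13
3 - 5 - 4: max(12, 1) = 12
3 - 1 - 5 - 2 - 6 - 4: max(13, 1, 2, 7, 3) = 13
3 - 5 - 2 - 6 - 4: max(12, 2, 7, 3) = 12
3 - 5 - 6 - 4: max(12, 12, 3) = 12
3 - 1 - 5 - 4: max(13, 1, 1) = 13
The minimum achievable maximum is 12.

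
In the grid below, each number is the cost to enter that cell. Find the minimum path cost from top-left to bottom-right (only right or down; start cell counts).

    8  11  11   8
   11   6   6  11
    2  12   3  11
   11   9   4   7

45

Best path: [0,0] -> [0,1] -> [1,1] -> [1,2] -> [2,2] -> [3,2] -> [3,3]
Cost: 8 + 11 + 6 + 6 + 3 + 4 + 7 = 45
For comparison, the top-then-right route costs 67.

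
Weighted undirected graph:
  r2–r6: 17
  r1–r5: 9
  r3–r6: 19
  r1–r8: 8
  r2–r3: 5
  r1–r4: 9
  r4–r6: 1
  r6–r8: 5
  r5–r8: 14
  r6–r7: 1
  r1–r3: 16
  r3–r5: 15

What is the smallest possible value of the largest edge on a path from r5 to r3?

15

Comparing a few candidate routes:
r5-r1-r4-r6-r2-r3: max(9, 9, 1, 17, 5) = 17
r5-r1-r3: max(9, 16) = 16
r5-r1-r8-r6-r2-r3: max(9, 8, 5, 17, 5) = 17
r5-r8-r1-r3: max(14, 8, 16) = 16
r5-r8-r6-r4-r1-r3: max(14, 5, 1, 9, 16) = 16
r5-r3: max(15) = 15
The minimum achievable maximum is 15.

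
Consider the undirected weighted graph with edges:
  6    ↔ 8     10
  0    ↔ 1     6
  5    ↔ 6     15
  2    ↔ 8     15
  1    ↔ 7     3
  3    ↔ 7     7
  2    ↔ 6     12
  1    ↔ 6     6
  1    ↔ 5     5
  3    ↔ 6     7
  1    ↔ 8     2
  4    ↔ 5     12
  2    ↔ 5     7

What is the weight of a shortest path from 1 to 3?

10

A few of the 1→3 routes:
1 - 5 - 6 - 3: 5 + 15 + 7 = 27
1 - 8 - 6 - 3: 2 + 10 + 7 = 19
1 - 6 - 3: 6 + 7 = 13
1 - 7 - 3: 3 + 7 = 10
The minimum is 10.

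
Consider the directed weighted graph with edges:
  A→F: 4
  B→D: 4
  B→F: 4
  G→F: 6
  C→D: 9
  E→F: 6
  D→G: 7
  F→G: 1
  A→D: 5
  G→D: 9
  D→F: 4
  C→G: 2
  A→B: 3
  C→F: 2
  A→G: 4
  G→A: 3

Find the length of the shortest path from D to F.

Candidate routes:
D-G-A-F: 7 + 3 + 4 = 14
D-F: 4
D-G-F: 7 + 6 = 13
D-G-A-B-F: 7 + 3 + 3 + 4 = 17
The minimum is 4.

4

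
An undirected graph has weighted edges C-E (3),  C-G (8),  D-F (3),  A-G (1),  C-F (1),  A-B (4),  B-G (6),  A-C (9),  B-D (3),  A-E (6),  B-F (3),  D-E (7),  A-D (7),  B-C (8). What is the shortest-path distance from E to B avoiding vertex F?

Checking several routes:
E - D - B: 7 + 3 = 10
E - C - B: 3 + 8 = 11
E - A - B: 6 + 4 = 10
E - A - G - B: 6 + 1 + 6 = 13
Shortest: 10.

10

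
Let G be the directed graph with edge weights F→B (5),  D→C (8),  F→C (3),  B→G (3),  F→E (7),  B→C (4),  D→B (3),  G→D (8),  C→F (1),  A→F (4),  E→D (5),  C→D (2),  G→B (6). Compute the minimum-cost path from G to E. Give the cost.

18

Routes from G to E:
G-D-B-C-F-E: 8 + 3 + 4 + 1 + 7 = 23
G-B-C-F-E: 6 + 4 + 1 + 7 = 18
G-D-C-F-E: 8 + 8 + 1 + 7 = 24
Shortest: 18.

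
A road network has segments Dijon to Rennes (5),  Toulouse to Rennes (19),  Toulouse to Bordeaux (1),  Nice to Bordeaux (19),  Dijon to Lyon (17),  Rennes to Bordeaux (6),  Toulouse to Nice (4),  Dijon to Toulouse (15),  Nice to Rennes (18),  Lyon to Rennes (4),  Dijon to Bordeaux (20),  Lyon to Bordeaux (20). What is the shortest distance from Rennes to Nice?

Some routes from Rennes to Nice:
Rennes→Bordeaux→Toulouse→Nice: 6 + 1 + 4 = 11
Rennes→Toulouse→Nice: 19 + 4 = 23
Rennes→Nice: 18
The minimum is 11 mi.

11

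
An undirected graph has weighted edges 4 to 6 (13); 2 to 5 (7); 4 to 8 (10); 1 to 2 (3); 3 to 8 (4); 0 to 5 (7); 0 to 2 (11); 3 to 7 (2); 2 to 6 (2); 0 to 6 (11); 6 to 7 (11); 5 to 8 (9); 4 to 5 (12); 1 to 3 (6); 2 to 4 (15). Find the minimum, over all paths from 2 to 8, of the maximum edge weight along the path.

6

Some routes from 2 to 8:
2 -> 5 -> 8: max(7, 9) = 9
2 -> 1 -> 3 -> 8: max(3, 6, 4) = 6
2 -> 0 -> 6 -> 7 -> 3 -> 8: max(11, 11, 11, 2, 4) = 11
2 -> 0 -> 5 -> 8: max(11, 7, 9) = 11
2 -> 6 -> 7 -> 3 -> 8: max(2, 11, 2, 4) = 11
The minimum achievable maximum is 6.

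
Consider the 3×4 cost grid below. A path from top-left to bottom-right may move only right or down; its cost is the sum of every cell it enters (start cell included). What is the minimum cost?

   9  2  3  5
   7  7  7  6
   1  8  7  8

33

Take r0c0 r0c1 r0c2 r0c3 r1c3 r2c3 for a total of 9 + 2 + 3 + 5 + 6 + 8 = 33.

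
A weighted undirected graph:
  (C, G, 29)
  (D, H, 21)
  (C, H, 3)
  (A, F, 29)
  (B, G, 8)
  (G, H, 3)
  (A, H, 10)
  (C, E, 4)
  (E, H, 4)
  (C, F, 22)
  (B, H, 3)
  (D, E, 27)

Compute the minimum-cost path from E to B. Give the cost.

A few of the E→B routes:
E → H → B: 4 + 3 = 7
E → C → H → B: 4 + 3 + 3 = 10
E → H → G → B: 4 + 3 + 8 = 15
Best route has total 7.

7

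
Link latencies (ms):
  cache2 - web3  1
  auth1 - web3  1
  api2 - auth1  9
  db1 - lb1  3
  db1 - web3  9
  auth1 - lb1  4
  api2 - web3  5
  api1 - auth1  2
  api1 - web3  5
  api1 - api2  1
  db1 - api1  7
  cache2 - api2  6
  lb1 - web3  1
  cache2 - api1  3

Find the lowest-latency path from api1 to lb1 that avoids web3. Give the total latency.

6

Candidate routes:
api1-api2-auth1-lb1: 1 + 9 + 4 = 14
api1-db1-lb1: 7 + 3 = 10
api1-auth1-lb1: 2 + 4 = 6
api1-cache2-api2-auth1-lb1: 3 + 6 + 9 + 4 = 22
The minimum is 6 ms.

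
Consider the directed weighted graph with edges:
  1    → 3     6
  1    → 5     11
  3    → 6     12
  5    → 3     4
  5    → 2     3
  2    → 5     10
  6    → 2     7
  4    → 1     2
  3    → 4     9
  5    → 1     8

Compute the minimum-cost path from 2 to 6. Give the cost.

26

Candidate routes:
2 - 5 - 3 - 6: 10 + 4 + 12 = 26
2 - 5 - 1 - 3 - 6: 10 + 8 + 6 + 12 = 36
Shortest: 26.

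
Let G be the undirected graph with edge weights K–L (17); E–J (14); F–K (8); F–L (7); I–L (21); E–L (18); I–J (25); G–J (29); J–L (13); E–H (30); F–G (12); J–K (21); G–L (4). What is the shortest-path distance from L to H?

48

A few of the L→H routes:
L → F → K → J → E → H: 7 + 8 + 21 + 14 + 30 = 80
L → G → J → E → H: 4 + 29 + 14 + 30 = 77
L → J → E → H: 13 + 14 + 30 = 57
L → E → H: 18 + 30 = 48
Shortest: 48.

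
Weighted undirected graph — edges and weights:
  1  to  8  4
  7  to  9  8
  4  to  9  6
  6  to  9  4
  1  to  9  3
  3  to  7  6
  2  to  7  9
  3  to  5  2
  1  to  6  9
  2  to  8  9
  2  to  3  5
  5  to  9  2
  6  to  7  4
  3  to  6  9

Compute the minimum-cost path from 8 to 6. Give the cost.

11

Checking several routes:
8 -> 1 -> 6: 4 + 9 = 13
8 -> 1 -> 9 -> 6: 4 + 3 + 4 = 11
8 -> 1 -> 9 -> 7 -> 6: 4 + 3 + 8 + 4 = 19
The minimum is 11.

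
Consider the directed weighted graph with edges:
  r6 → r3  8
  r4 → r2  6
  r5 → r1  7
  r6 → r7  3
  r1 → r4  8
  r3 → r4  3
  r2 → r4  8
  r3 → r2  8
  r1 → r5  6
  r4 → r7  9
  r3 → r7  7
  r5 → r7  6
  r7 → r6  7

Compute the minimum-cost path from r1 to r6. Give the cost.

19

Candidate routes:
r1→r5→r7→r6: 6 + 6 + 7 = 19
r1→r4→r7→r6: 8 + 9 + 7 = 24
Best route has total 19.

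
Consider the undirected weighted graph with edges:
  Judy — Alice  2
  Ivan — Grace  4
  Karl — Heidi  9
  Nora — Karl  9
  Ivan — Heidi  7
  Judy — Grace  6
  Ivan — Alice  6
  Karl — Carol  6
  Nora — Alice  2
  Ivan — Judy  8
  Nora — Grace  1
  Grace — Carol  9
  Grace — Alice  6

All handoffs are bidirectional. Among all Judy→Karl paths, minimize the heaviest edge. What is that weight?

Some routes from Judy to Karl:
Judy→Alice→Ivan→Grace→Nora→Karl: max(2, 6, 4, 1, 9) = 9
Judy→Alice→Ivan→Heidi→Karl: max(2, 6, 7, 9) = 9
Judy→Alice→Nora→Grace→Ivan→Heidi→Karl: max(2, 2, 1, 4, 7, 9) = 9
Judy→Alice→Ivan→Grace→Carol→Karl: max(2, 6, 4, 9, 6) = 9
Judy→Alice→Nora→Grace→Carol→Karl: max(2, 2, 1, 9, 6) = 9
Judy→Alice→Nora→Karl: max(2, 2, 9) = 9
Best route has worst link 9.

9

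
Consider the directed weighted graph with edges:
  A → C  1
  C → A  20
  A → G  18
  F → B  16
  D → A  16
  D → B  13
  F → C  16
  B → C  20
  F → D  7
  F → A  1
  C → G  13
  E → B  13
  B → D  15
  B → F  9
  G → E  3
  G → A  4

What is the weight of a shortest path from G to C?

5

A few of the G→C routes:
G - E - B - C: 3 + 13 + 20 = 36
G - E - B - F - A - C: 3 + 13 + 9 + 1 + 1 = 27
G - A - C: 4 + 1 = 5
Best route has total 5.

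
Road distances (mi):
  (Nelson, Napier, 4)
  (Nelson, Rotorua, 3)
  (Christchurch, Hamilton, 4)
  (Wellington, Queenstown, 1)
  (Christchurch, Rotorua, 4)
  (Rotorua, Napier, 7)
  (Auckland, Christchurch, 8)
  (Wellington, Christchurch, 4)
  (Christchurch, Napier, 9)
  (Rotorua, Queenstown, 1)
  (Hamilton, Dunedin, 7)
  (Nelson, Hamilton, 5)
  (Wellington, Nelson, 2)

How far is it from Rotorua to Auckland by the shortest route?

12

A few of the Rotorua→Auckland routes:
Rotorua -> Nelson -> Napier -> Christchurch -> Auckland: 3 + 4 + 9 + 8 = 24
Rotorua -> Queenstown -> Wellington -> Nelson -> Hamilton -> Christchurch -> Auckland: 1 + 1 + 2 + 5 + 4 + 8 = 21
Rotorua -> Christchurch -> Auckland: 4 + 8 = 12
Rotorua -> Nelson -> Wellington -> Christchurch -> Auckland: 3 + 2 + 4 + 8 = 17
Rotorua -> Nelson -> Hamilton -> Christchurch -> Auckland: 3 + 5 + 4 + 8 = 20
Rotorua -> Queenstown -> Wellington -> Christchurch -> Auckland: 1 + 1 + 4 + 8 = 14
Best route has total 12 mi.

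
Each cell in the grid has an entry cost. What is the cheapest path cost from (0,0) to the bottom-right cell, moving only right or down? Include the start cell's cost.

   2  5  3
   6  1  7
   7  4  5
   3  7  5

22

One optimal route is (0,0) → (0,1) → (1,1) → (2,1) → (2,2) → (3,2).
Its cost is 2 + 5 + 1 + 4 + 5 + 5 = 22.
(Top row then right column would cost 27.)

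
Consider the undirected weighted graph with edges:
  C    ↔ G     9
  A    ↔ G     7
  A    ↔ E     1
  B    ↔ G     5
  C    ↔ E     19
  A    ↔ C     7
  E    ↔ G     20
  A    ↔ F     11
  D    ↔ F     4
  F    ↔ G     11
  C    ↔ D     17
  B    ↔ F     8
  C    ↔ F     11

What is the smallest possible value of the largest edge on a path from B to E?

Some routes from B to E:
B→F→G→A→E: max(8, 11, 7, 1) = 11
B→F→C→A→E: max(8, 11, 7, 1) = 11
B→G→C→A→E: max(5, 9, 7, 1) = 9
B→F→G→C→A→E: max(8, 11, 9, 7, 1) = 11
B→F→C→G→A→E: max(8, 11, 9, 7, 1) = 11
B→G→A→E: max(5, 7, 1) = 7
Best route has worst link 7.

7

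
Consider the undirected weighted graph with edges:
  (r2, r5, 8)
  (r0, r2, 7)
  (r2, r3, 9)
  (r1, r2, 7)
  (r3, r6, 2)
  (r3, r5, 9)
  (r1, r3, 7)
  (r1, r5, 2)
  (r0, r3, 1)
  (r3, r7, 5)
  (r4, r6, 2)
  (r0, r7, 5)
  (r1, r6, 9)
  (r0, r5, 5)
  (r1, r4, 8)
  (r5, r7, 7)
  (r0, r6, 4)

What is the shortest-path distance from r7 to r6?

7

Comparing a few candidate routes:
r7 → r0 → r6: 5 + 4 = 9
r7 → r5 → r0 → r3 → r6: 7 + 5 + 1 + 2 = 15
r7 → r3 → r6: 5 + 2 = 7
r7 → r3 → r0 → r6: 5 + 1 + 4 = 10
r7 → r0 → r3 → r6: 5 + 1 + 2 = 8
The minimum is 7.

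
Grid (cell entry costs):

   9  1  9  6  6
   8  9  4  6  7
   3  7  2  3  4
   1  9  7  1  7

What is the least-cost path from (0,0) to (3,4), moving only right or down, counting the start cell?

One optimal route is [0,0]→[0,1]→[0,2]→[1,2]→[2,2]→[2,3]→[3,3]→[3,4].
Its cost is 9 + 1 + 9 + 4 + 2 + 3 + 1 + 7 = 36.

36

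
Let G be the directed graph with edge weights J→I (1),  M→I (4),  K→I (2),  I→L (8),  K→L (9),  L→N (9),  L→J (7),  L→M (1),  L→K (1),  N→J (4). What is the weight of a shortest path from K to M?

Paths from K to M:
K - I - L - M: 2 + 8 + 1 = 11
K - L - M: 9 + 1 = 10
The minimum is 10.

10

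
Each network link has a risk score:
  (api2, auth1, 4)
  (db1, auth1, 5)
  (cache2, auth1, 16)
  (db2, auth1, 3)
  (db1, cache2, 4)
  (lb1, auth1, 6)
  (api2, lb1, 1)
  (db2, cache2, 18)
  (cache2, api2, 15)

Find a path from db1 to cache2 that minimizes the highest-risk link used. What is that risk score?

4

Checking several routes:
db1 → cache2: max(4) = 4
db1 → auth1 → lb1 → api2 → cache2: max(5, 6, 1, 15) = 15
db1 → auth1 → api2 → cache2: max(5, 4, 15) = 15
Smallest bottleneck: 4.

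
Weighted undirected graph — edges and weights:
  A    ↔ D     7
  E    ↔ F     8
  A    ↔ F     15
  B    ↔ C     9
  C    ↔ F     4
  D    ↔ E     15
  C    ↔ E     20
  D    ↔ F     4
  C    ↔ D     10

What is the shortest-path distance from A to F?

11

Candidate routes:
A-D-E-C-F: 7 + 15 + 20 + 4 = 46
A-D-F: 7 + 4 = 11
A-D-C-E-F: 7 + 10 + 20 + 8 = 45
A-D-C-F: 7 + 10 + 4 = 21
A-F: 15
A-D-E-F: 7 + 15 + 8 = 30
The minimum is 11.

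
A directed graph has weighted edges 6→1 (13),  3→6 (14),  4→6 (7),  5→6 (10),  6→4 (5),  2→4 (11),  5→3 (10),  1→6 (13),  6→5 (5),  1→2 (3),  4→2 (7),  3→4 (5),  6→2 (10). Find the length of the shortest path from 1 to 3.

28

Paths from 1 to 3:
1 - 2 - 4 - 6 - 5 - 3: 3 + 11 + 7 + 5 + 10 = 36
1 - 6 - 5 - 3: 13 + 5 + 10 = 28
Best route has total 28.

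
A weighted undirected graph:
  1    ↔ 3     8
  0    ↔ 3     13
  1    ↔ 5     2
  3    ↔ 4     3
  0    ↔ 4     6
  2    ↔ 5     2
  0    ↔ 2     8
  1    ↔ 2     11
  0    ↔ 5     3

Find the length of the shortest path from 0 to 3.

Comparing a few candidate routes:
0 → 5 → 1 → 3: 3 + 2 + 8 = 13
0 → 3: 13
0 → 4 → 3: 6 + 3 = 9
Best route has total 9.

9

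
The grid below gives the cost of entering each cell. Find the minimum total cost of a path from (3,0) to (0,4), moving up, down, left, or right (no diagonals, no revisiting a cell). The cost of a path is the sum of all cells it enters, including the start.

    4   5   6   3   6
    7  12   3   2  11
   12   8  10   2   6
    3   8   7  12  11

Path (3,0) → (3,1) → (3,2) → (2,2) → (2,3) → (1,3) → (0,3) → (0,4): 3 + 8 + 7 + 10 + 2 + 2 + 3 + 6 = 41.

41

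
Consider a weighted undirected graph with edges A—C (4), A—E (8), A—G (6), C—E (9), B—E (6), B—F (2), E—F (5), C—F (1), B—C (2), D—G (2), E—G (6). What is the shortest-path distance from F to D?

13

Some routes from F to D:
F-C-A-G-D: 1 + 4 + 6 + 2 = 13
F-C-E-G-D: 1 + 9 + 6 + 2 = 18
F-B-C-A-G-D: 2 + 2 + 4 + 6 + 2 = 16
F-E-G-D: 5 + 6 + 2 = 13
F-B-E-G-D: 2 + 6 + 6 + 2 = 16
F-C-B-E-G-D: 1 + 2 + 6 + 6 + 2 = 17
Shortest: 13.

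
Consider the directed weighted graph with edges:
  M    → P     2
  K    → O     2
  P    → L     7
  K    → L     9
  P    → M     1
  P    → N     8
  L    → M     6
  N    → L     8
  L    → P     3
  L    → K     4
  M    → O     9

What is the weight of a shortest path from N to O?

14

Paths from N to O:
N -> L -> M -> O: 8 + 6 + 9 = 23
N -> L -> K -> O: 8 + 4 + 2 = 14
N -> L -> P -> M -> O: 8 + 3 + 1 + 9 = 21
Shortest: 14.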